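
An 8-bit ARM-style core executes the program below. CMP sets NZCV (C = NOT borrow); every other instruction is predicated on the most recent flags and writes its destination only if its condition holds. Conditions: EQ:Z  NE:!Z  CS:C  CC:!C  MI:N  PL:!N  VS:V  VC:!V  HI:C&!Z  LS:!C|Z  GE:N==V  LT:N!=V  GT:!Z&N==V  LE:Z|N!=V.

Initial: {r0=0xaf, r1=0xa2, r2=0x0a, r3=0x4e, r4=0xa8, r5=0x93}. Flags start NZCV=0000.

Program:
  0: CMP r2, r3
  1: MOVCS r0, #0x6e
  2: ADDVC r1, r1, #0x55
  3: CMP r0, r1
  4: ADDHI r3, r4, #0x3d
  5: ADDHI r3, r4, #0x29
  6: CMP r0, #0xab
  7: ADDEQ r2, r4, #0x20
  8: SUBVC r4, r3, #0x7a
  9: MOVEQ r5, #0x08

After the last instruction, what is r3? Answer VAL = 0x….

0: ✓ CMP  NZCV=1000
1: · MOVCS
2: ✓ ADDVC  r1←0xf7
3: ✓ CMP  NZCV=1000
4: · ADDHI
5: · ADDHI
6: ✓ CMP  NZCV=0010
7: · ADDEQ
8: ✓ SUBVC  r4←0xd4
9: · MOVEQ

VAL = 0x4e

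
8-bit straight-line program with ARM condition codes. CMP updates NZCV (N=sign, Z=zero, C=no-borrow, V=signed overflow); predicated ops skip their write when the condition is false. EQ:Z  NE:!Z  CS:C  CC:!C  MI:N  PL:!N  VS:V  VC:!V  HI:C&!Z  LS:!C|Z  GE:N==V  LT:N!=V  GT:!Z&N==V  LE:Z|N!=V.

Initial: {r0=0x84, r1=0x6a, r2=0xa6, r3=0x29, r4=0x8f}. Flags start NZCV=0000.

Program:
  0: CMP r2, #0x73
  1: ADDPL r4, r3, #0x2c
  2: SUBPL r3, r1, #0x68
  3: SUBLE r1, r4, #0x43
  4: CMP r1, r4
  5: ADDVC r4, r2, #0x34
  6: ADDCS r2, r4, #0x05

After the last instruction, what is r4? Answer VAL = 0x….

0: ✓ CMP  NZCV=0011
1: ✓ ADDPL  r4←0x55
2: ✓ SUBPL  r3←0x02
3: ✓ SUBLE  r1←0x12
4: ✓ CMP  NZCV=1000
5: ✓ ADDVC  r4←0xda
6: · ADDCS

VAL = 0xda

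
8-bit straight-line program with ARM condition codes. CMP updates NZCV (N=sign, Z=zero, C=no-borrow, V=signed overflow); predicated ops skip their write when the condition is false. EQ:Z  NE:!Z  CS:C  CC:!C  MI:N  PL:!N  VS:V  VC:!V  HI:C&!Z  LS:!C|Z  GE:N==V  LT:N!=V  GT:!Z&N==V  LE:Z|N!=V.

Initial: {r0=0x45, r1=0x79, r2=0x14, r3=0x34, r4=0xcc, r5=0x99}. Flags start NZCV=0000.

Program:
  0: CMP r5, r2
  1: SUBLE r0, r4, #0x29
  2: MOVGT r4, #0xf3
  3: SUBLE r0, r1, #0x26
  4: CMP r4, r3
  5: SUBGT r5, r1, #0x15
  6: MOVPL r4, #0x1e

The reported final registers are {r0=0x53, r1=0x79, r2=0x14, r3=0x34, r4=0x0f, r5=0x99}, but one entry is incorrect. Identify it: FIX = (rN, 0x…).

FIX = (r4, 0xcc)

0: ✓ CMP  NZCV=1010
1: ✓ SUBLE  r0←0xa3
2: · MOVGT
3: ✓ SUBLE  r0←0x53
4: ✓ CMP  NZCV=1010
5: · SUBGT
6: · MOVPL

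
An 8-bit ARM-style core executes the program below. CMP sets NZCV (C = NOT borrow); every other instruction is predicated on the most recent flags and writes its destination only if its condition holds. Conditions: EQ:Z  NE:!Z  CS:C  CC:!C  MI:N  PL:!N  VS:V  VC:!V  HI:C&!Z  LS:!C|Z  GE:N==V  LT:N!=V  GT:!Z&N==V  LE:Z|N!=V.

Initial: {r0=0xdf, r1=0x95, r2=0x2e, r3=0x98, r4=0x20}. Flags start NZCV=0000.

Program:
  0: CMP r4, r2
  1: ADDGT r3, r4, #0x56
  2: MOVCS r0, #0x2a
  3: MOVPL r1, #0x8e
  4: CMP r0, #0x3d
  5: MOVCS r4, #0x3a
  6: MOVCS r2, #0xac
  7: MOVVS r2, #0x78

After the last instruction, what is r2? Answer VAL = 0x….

VAL = 0xac

0: ✓ CMP  NZCV=1000
1: · ADDGT
2: · MOVCS
3: · MOVPL
4: ✓ CMP  NZCV=1010
5: ✓ MOVCS  r4←0x3a
6: ✓ MOVCS  r2←0xac
7: · MOVVS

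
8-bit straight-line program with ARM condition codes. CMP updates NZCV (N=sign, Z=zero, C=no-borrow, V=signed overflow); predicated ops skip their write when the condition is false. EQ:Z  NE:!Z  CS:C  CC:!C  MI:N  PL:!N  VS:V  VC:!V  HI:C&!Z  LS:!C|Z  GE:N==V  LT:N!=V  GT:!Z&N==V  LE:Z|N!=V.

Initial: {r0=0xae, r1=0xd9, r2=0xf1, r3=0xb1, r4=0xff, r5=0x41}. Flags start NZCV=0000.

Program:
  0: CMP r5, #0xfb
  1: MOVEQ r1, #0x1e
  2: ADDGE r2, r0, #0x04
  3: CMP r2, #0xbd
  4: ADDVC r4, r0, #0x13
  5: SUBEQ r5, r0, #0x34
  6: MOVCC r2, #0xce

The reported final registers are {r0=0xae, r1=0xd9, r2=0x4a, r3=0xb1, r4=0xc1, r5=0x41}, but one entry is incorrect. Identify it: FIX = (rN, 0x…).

[0] flags=0000 → (cmp)
[1] flags=0000 EQ?F → skip
[2] flags=0000 GE?T → r2=0xb2
[3] flags=1000 → (cmp)
[4] flags=1000 VC?T → r4=0xc1
[5] flags=1000 EQ?F → skip
[6] flags=1000 CC?T → r2=0xce

FIX = (r2, 0xce)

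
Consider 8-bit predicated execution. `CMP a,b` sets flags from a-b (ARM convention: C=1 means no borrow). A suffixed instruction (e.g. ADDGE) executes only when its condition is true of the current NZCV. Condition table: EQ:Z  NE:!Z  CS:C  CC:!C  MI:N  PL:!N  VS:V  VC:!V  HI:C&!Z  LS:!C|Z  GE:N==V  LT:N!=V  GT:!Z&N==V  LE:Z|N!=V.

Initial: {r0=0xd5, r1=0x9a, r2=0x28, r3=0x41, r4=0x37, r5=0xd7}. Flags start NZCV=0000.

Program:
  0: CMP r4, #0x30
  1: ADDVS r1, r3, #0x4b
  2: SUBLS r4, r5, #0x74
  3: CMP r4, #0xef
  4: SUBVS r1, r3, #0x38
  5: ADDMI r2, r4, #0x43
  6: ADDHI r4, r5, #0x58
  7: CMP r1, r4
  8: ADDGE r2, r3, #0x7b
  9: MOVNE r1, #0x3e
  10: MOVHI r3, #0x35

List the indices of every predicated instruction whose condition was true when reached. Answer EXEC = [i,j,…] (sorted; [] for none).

EXEC = [9,10]

[0] flags=0010 → (cmp)
[1] flags=0010 VS?F → skip
[2] flags=0010 LS?F → skip
[3] flags=0000 → (cmp)
[4] flags=0000 VS?F → skip
[5] flags=0000 MI?F → skip
[6] flags=0000 HI?F → skip
[7] flags=0011 → (cmp)
[8] flags=0011 GE?F → skip
[9] flags=0011 NE?T → r1=0x3e
[10] flags=0011 HI?T → r3=0x35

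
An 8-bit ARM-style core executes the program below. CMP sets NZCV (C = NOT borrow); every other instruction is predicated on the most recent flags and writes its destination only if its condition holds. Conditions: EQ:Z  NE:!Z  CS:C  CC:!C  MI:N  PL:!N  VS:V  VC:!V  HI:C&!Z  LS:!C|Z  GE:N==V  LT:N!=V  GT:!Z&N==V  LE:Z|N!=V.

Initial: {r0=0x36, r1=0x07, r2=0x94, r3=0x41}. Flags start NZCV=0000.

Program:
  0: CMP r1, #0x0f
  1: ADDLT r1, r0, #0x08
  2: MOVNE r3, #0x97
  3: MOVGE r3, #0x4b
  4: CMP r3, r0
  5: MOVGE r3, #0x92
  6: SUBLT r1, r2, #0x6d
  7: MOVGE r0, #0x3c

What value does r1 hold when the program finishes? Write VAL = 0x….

0: ✓ CMP  NZCV=1000
1: ✓ ADDLT  r1←0x3e
2: ✓ MOVNE  r3←0x97
3: · MOVGE
4: ✓ CMP  NZCV=0011
5: · MOVGE
6: ✓ SUBLT  r1←0x27
7: · MOVGE

VAL = 0x27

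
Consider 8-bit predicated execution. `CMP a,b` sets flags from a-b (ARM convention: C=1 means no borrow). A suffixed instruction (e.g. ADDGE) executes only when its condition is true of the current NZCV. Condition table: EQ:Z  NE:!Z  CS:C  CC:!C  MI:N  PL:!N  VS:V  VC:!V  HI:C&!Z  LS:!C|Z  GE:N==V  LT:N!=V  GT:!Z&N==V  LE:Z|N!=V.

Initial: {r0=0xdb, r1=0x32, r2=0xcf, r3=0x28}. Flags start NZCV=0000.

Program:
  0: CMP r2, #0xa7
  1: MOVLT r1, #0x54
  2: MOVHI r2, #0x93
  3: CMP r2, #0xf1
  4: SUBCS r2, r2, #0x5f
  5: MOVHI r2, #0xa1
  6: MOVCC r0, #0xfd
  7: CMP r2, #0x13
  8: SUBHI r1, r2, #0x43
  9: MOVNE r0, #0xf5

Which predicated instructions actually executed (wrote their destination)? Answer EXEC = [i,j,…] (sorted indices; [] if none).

0: ✓ CMP  NZCV=0010
1: · MOVLT
2: ✓ MOVHI  r2←0x93
3: ✓ CMP  NZCV=1000
4: · SUBCS
5: · MOVHI
6: ✓ MOVCC  r0←0xfd
7: ✓ CMP  NZCV=1010
8: ✓ SUBHI  r1←0x50
9: ✓ MOVNE  r0←0xf5

EXEC = [2,6,8,9]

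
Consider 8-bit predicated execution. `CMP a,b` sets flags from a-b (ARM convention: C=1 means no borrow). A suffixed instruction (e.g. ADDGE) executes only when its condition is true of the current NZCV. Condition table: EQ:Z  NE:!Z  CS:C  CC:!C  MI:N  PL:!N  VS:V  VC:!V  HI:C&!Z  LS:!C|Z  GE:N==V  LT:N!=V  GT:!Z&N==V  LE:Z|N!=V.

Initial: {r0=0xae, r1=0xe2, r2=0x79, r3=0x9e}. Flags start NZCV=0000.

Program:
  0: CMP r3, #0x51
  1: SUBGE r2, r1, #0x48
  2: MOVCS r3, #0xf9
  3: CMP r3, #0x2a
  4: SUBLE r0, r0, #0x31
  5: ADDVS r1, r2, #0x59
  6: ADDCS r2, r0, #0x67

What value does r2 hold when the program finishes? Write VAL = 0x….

VAL = 0xe4

[0] flags=0011 → (cmp)
[1] flags=0011 GE?F → skip
[2] flags=0011 CS?T → r3=0xf9
[3] flags=1010 → (cmp)
[4] flags=1010 LE?T → r0=0x7d
[5] flags=1010 VS?F → skip
[6] flags=1010 CS?T → r2=0xe4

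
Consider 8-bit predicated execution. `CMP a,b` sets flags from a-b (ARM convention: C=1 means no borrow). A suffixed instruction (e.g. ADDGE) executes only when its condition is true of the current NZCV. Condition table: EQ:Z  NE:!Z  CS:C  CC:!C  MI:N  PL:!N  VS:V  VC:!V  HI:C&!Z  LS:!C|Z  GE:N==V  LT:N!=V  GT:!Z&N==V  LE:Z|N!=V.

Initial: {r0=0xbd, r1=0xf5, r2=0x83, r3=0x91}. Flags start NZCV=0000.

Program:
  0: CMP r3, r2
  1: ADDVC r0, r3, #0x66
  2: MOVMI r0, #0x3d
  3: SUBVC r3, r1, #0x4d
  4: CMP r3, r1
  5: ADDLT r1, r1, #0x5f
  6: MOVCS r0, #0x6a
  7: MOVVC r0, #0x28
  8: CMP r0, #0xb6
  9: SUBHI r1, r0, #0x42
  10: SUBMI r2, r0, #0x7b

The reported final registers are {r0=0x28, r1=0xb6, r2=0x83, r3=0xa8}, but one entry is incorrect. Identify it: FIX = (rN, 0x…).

FIX = (r1, 0x54)

0: ✓ CMP  NZCV=0010
1: ✓ ADDVC  r0←0xf7
2: · MOVMI
3: ✓ SUBVC  r3←0xa8
4: ✓ CMP  NZCV=1000
5: ✓ ADDLT  r1←0x54
6: · MOVCS
7: ✓ MOVVC  r0←0x28
8: ✓ CMP  NZCV=0000
9: · SUBHI
10: · SUBMI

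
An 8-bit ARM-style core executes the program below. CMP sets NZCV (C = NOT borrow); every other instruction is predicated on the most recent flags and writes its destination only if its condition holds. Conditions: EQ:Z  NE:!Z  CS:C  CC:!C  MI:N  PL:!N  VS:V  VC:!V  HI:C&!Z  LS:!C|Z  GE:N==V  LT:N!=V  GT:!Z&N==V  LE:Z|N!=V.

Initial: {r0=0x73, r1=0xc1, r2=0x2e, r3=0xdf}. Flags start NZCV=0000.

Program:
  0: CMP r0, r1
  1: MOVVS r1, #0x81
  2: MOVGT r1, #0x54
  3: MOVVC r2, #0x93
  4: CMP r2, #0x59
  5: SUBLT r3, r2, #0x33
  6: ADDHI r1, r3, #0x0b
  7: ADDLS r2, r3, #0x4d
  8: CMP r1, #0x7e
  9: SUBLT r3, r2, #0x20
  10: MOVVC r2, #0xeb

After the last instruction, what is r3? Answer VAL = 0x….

VAL = 0x28

0: ✓ CMP  NZCV=1001
1: ✓ MOVVS  r1←0x81
2: ✓ MOVGT  r1←0x54
3: · MOVVC
4: ✓ CMP  NZCV=1000
5: ✓ SUBLT  r3←0xfb
6: · ADDHI
7: ✓ ADDLS  r2←0x48
8: ✓ CMP  NZCV=1000
9: ✓ SUBLT  r3←0x28
10: ✓ MOVVC  r2←0xeb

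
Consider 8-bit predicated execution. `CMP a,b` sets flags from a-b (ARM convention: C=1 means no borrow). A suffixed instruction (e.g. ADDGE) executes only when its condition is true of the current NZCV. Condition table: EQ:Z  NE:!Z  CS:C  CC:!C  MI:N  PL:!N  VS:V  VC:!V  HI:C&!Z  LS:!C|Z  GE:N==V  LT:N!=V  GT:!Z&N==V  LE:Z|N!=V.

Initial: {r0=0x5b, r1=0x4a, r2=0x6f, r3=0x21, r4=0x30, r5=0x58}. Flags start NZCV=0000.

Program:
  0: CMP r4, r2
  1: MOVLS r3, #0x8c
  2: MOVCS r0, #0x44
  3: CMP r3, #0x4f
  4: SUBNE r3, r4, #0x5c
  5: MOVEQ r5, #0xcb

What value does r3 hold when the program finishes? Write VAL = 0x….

0: ✓ CMP  NZCV=1000
1: ✓ MOVLS  r3←0x8c
2: · MOVCS
3: ✓ CMP  NZCV=0011
4: ✓ SUBNE  r3←0xd4
5: · MOVEQ

VAL = 0xd4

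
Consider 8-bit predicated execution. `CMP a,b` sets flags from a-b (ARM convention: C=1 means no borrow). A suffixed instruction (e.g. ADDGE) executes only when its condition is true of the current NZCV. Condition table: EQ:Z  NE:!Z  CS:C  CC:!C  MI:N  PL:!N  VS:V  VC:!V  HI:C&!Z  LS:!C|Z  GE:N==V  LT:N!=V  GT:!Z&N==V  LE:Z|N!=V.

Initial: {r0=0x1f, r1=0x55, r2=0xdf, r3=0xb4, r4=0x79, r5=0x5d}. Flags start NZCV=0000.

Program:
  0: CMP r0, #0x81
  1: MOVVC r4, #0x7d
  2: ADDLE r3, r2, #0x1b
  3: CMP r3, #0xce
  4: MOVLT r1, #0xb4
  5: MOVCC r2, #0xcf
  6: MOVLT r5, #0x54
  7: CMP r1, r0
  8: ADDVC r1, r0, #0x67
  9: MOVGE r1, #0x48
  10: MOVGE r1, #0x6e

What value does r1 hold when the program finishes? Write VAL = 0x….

VAL = 0x86

0: ✓ CMP  NZCV=1001
1: · MOVVC
2: · ADDLE
3: ✓ CMP  NZCV=1000
4: ✓ MOVLT  r1←0xb4
5: ✓ MOVCC  r2←0xcf
6: ✓ MOVLT  r5←0x54
7: ✓ CMP  NZCV=1010
8: ✓ ADDVC  r1←0x86
9: · MOVGE
10: · MOVGE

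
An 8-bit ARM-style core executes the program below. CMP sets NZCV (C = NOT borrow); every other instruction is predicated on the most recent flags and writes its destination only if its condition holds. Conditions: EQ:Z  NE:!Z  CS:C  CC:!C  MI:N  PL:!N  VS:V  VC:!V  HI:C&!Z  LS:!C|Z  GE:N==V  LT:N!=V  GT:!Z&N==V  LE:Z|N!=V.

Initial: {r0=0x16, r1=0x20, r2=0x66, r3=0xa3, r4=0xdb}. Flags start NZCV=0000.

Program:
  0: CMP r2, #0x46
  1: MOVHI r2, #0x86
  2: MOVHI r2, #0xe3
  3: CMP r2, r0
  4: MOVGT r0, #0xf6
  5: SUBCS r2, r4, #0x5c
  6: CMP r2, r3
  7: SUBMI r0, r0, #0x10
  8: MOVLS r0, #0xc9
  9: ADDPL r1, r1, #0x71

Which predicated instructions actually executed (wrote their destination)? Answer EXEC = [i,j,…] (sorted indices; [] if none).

EXEC = [1,2,5,7,8]

[0] flags=0010 → (cmp)
[1] flags=0010 HI?T → r2=0x86
[2] flags=0010 HI?T → r2=0xe3
[3] flags=1010 → (cmp)
[4] flags=1010 GT?F → skip
[5] flags=1010 CS?T → r2=0x7f
[6] flags=1001 → (cmp)
[7] flags=1001 MI?T → r0=0x06
[8] flags=1001 LS?T → r0=0xc9
[9] flags=1001 PL?F → skip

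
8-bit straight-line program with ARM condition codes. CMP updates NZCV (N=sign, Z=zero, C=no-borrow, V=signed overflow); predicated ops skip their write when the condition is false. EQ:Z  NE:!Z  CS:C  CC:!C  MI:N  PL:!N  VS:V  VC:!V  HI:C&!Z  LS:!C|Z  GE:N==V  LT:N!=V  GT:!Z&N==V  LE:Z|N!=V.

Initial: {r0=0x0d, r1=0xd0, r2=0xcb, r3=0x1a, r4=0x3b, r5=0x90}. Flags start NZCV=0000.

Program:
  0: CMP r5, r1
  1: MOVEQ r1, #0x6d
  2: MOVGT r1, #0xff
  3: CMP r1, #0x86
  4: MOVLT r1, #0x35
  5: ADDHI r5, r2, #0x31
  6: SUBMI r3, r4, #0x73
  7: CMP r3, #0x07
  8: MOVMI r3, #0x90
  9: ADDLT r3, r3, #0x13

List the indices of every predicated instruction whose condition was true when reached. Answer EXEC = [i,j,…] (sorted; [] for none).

0: ✓ CMP  NZCV=1000
1: · MOVEQ
2: · MOVGT
3: ✓ CMP  NZCV=0010
4: · MOVLT
5: ✓ ADDHI  r5←0xfc
6: · SUBMI
7: ✓ CMP  NZCV=0010
8: · MOVMI
9: · ADDLT

EXEC = [5]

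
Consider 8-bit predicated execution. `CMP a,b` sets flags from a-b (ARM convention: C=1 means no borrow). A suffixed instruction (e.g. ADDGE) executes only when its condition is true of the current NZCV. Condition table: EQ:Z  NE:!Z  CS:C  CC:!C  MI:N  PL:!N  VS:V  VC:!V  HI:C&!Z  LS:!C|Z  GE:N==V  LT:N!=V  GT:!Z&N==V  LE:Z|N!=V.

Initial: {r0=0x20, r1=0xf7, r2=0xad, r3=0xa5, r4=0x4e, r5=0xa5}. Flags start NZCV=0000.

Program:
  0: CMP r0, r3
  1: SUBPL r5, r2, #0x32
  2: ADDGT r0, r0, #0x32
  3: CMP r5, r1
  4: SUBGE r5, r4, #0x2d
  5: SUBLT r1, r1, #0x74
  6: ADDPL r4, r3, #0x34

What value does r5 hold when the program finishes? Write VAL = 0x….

0: ✓ CMP  NZCV=0000
1: ✓ SUBPL  r5←0x7b
2: ✓ ADDGT  r0←0x52
3: ✓ CMP  NZCV=1001
4: ✓ SUBGE  r5←0x21
5: · SUBLT
6: · ADDPL

VAL = 0x21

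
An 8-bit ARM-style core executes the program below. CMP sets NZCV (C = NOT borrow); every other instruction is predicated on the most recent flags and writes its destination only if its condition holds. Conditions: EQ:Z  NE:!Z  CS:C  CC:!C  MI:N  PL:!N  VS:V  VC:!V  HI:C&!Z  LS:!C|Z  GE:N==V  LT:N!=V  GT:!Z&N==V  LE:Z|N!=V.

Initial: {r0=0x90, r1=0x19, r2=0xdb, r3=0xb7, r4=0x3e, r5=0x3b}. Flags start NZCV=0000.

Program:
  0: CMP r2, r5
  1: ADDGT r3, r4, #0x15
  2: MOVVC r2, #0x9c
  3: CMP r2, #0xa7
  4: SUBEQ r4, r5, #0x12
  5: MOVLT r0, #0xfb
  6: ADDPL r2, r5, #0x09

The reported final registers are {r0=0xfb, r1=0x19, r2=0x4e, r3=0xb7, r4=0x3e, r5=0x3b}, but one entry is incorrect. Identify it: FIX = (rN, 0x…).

FIX = (r2, 0x9c)

[0] flags=1010 → (cmp)
[1] flags=1010 GT?F → skip
[2] flags=1010 VC?T → r2=0x9c
[3] flags=1000 → (cmp)
[4] flags=1000 EQ?F → skip
[5] flags=1000 LT?T → r0=0xfb
[6] flags=1000 PL?F → skip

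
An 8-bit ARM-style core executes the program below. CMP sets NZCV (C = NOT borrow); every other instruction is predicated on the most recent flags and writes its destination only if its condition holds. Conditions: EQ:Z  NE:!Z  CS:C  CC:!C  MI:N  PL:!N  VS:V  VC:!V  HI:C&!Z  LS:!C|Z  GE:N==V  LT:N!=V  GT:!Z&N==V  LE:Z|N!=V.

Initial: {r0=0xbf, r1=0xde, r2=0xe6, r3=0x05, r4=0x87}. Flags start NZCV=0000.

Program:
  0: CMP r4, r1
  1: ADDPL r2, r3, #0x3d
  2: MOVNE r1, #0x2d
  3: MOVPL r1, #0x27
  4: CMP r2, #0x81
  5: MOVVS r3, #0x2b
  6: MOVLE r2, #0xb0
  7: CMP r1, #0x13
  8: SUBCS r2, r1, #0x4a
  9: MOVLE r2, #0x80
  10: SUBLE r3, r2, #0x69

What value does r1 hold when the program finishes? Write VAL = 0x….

VAL = 0x2d

[0] flags=1000 → (cmp)
[1] flags=1000 PL?F → skip
[2] flags=1000 NE?T → r1=0x2d
[3] flags=1000 PL?F → skip
[4] flags=0010 → (cmp)
[5] flags=0010 VS?F → skip
[6] flags=0010 LE?F → skip
[7] flags=0010 → (cmp)
[8] flags=0010 CS?T → r2=0xe3
[9] flags=0010 LE?F → skip
[10] flags=0010 LE?F → skip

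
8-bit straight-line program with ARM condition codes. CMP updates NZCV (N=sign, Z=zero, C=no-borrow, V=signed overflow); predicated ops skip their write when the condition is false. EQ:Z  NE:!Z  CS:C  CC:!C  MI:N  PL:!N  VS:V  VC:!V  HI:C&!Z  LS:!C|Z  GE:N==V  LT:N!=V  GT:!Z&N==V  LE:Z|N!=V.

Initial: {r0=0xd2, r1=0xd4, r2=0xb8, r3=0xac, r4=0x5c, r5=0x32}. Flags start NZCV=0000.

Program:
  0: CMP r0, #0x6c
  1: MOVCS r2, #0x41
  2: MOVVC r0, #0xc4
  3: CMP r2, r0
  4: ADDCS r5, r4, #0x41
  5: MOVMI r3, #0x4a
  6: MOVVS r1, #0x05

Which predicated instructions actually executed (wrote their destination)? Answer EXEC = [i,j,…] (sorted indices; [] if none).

EXEC = [1]

[0] flags=0011 → (cmp)
[1] flags=0011 CS?T → r2=0x41
[2] flags=0011 VC?F → skip
[3] flags=0000 → (cmp)
[4] flags=0000 CS?F → skip
[5] flags=0000 MI?F → skip
[6] flags=0000 VS?F → skip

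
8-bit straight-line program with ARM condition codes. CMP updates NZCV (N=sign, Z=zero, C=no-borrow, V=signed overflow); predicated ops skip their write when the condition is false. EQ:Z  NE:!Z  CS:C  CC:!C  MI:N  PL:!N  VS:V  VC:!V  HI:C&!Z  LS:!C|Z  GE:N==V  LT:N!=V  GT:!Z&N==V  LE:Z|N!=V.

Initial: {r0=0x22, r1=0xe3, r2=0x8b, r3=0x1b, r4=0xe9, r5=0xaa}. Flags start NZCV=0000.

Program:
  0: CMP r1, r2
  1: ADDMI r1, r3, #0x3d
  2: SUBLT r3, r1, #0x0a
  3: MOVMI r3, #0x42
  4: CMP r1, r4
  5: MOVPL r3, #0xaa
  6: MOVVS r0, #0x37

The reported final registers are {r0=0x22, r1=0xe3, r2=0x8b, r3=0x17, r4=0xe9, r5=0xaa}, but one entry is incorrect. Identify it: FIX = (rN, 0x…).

FIX = (r3, 0x1b)

[0] flags=0010 → (cmp)
[1] flags=0010 MI?F → skip
[2] flags=0010 LT?F → skip
[3] flags=0010 MI?F → skip
[4] flags=1000 → (cmp)
[5] flags=1000 PL?F → skip
[6] flags=1000 VS?F → skip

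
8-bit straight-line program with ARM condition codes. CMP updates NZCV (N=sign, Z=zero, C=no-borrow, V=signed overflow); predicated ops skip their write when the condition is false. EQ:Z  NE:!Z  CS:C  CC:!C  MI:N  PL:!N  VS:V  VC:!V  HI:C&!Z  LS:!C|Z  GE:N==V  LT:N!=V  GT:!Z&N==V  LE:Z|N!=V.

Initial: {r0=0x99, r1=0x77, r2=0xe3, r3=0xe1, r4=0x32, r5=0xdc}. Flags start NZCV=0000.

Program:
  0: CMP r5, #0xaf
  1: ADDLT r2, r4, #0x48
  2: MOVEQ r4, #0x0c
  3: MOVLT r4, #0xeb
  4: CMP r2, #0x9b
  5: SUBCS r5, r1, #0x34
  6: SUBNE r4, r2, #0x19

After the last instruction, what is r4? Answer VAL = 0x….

[0] flags=0010 → (cmp)
[1] flags=0010 LT?F → skip
[2] flags=0010 EQ?F → skip
[3] flags=0010 LT?F → skip
[4] flags=0010 → (cmp)
[5] flags=0010 CS?T → r5=0x43
[6] flags=0010 NE?T → r4=0xca

VAL = 0xca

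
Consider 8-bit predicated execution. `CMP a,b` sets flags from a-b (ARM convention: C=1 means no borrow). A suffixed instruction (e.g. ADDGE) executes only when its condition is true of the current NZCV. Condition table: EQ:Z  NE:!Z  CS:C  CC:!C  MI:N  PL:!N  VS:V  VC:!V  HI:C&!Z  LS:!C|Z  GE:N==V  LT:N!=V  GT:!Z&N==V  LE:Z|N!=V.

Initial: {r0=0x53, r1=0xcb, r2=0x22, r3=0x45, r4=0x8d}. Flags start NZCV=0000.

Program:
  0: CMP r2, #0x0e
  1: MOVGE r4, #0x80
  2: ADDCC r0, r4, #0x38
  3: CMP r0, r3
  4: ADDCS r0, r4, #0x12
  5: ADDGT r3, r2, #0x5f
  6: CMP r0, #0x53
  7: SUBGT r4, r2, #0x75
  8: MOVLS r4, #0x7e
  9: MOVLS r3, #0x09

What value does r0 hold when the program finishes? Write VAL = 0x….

[0] flags=0010 → (cmp)
[1] flags=0010 GE?T → r4=0x80
[2] flags=0010 CC?F → skip
[3] flags=0010 → (cmp)
[4] flags=0010 CS?T → r0=0x92
[5] flags=0010 GT?T → r3=0x81
[6] flags=0011 → (cmp)
[7] flags=0011 GT?F → skip
[8] flags=0011 LS?F → skip
[9] flags=0011 LS?F → skip

VAL = 0x92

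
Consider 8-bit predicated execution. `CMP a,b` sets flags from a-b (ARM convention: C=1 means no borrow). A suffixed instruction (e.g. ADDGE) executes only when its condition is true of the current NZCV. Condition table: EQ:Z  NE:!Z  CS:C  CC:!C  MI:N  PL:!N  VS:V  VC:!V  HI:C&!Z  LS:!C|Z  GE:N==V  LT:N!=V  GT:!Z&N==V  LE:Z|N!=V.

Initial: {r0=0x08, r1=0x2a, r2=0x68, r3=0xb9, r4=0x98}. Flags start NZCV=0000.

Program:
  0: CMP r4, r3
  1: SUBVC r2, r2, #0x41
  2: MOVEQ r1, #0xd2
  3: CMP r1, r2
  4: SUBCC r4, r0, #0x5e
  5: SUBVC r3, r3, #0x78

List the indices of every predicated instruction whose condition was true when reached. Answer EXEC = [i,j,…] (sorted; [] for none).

0: ✓ CMP  NZCV=1000
1: ✓ SUBVC  r2←0x27
2: · MOVEQ
3: ✓ CMP  NZCV=0010
4: · SUBCC
5: ✓ SUBVC  r3←0x41

EXEC = [1,5]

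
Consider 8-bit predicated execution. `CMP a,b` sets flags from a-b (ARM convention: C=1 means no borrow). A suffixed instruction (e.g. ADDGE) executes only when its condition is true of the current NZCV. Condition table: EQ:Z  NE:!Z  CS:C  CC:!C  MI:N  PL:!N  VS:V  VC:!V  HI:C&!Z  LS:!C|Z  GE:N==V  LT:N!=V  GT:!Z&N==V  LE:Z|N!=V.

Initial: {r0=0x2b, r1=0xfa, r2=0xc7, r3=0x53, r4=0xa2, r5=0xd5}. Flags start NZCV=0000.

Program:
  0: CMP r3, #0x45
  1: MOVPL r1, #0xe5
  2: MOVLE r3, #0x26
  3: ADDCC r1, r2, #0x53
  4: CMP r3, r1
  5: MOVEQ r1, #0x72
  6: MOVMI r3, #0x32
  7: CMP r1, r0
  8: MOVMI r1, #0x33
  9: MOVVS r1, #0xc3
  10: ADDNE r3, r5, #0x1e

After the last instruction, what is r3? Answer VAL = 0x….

[0] flags=0010 → (cmp)
[1] flags=0010 PL?T → r1=0xe5
[2] flags=0010 LE?F → skip
[3] flags=0010 CC?F → skip
[4] flags=0000 → (cmp)
[5] flags=0000 EQ?F → skip
[6] flags=0000 MI?F → skip
[7] flags=1010 → (cmp)
[8] flags=1010 MI?T → r1=0x33
[9] flags=1010 VS?F → skip
[10] flags=1010 NE?T → r3=0xf3

VAL = 0xf3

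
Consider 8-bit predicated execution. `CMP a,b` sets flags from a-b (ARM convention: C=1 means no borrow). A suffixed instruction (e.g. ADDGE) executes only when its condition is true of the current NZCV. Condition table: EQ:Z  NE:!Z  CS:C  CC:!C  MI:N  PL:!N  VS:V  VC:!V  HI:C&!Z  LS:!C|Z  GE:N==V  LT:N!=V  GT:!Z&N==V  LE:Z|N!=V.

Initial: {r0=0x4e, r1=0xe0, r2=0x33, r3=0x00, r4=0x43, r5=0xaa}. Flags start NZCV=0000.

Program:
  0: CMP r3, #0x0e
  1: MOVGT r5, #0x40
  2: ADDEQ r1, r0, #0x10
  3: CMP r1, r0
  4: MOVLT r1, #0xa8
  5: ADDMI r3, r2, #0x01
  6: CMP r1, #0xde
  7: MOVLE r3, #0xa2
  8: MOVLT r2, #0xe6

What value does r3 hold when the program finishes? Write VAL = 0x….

0: ✓ CMP  NZCV=1000
1: · MOVGT
2: · ADDEQ
3: ✓ CMP  NZCV=1010
4: ✓ MOVLT  r1←0xa8
5: ✓ ADDMI  r3←0x34
6: ✓ CMP  NZCV=1000
7: ✓ MOVLE  r3←0xa2
8: ✓ MOVLT  r2←0xe6

VAL = 0xa2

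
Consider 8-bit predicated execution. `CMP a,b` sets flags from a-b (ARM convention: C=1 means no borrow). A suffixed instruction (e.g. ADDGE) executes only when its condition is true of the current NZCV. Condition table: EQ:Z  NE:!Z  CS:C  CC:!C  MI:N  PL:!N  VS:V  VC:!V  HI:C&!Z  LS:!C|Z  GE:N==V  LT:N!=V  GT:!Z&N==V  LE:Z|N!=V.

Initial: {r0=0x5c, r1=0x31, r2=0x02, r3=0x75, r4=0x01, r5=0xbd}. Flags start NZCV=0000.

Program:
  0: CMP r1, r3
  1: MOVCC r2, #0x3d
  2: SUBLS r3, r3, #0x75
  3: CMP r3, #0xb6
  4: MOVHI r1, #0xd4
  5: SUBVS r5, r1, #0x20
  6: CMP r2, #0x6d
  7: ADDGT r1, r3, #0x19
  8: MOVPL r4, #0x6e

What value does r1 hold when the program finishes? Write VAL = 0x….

VAL = 0x31

0: ✓ CMP  NZCV=1000
1: ✓ MOVCC  r2←0x3d
2: ✓ SUBLS  r3←0x00
3: ✓ CMP  NZCV=0000
4: · MOVHI
5: · SUBVS
6: ✓ CMP  NZCV=1000
7: · ADDGT
8: · MOVPL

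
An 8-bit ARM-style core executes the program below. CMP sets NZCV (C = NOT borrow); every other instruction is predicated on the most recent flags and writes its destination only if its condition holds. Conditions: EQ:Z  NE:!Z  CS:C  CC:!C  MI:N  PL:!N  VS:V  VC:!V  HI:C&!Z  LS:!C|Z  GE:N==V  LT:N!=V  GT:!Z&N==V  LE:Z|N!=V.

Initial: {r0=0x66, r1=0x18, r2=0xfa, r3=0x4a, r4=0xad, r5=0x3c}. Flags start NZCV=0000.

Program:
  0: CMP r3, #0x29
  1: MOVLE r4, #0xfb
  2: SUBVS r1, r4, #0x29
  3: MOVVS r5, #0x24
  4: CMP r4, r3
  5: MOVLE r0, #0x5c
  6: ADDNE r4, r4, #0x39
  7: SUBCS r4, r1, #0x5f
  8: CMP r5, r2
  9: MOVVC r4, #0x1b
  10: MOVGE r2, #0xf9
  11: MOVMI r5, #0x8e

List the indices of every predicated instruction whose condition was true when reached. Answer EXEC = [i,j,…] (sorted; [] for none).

[0] flags=0010 → (cmp)
[1] flags=0010 LE?F → skip
[2] flags=0010 VS?F → skip
[3] flags=0010 VS?F → skip
[4] flags=0011 → (cmp)
[5] flags=0011 LE?T → r0=0x5c
[6] flags=0011 NE?T → r4=0xe6
[7] flags=0011 CS?T → r4=0xb9
[8] flags=0000 → (cmp)
[9] flags=0000 VC?T → r4=0x1b
[10] flags=0000 GE?T → r2=0xf9
[11] flags=0000 MI?F → skip

EXEC = [5,6,7,9,10]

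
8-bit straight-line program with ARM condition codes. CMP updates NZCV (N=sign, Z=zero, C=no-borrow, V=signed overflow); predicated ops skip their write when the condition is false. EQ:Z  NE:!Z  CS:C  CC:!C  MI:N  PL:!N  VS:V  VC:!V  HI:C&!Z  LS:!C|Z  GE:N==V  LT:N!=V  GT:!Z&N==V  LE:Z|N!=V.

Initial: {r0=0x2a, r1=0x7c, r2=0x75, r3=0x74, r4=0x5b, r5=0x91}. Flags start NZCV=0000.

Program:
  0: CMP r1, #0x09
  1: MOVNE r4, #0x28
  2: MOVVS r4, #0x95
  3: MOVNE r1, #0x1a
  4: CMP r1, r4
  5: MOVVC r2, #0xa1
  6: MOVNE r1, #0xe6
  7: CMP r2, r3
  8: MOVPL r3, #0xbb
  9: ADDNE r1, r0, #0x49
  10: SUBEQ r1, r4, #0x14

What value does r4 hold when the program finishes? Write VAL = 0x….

[0] flags=0010 → (cmp)
[1] flags=0010 NE?T → r4=0x28
[2] flags=0010 VS?F → skip
[3] flags=0010 NE?T → r1=0x1a
[4] flags=1000 → (cmp)
[5] flags=1000 VC?T → r2=0xa1
[6] flags=1000 NE?T → r1=0xe6
[7] flags=0011 → (cmp)
[8] flags=0011 PL?T → r3=0xbb
[9] flags=0011 NE?T → r1=0x73
[10] flags=0011 EQ?F → skip

VAL = 0x28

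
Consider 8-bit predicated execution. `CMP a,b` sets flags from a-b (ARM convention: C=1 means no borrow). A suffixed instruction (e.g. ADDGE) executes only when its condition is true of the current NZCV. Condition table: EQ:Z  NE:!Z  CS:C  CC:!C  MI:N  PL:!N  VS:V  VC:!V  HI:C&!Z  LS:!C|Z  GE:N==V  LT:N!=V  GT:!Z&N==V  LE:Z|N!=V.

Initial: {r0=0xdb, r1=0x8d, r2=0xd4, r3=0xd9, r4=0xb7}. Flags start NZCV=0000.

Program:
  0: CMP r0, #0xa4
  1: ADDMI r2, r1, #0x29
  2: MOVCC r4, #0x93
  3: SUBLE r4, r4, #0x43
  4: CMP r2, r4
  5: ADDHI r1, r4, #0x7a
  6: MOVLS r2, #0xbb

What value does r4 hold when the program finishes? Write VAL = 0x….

[0] flags=0010 → (cmp)
[1] flags=0010 MI?F → skip
[2] flags=0010 CC?F → skip
[3] flags=0010 LE?F → skip
[4] flags=0010 → (cmp)
[5] flags=0010 HI?T → r1=0x31
[6] flags=0010 LS?F → skip

VAL = 0xb7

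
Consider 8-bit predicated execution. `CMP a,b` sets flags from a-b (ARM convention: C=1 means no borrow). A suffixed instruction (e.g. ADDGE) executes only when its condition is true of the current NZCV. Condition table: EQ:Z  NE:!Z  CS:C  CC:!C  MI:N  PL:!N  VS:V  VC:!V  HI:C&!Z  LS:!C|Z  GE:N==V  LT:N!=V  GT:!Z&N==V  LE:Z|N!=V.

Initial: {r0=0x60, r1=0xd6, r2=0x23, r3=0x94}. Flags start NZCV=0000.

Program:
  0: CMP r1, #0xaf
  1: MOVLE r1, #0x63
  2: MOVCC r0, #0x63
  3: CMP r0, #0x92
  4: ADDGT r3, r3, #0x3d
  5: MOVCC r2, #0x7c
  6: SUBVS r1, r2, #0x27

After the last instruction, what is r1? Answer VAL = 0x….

VAL = 0x55

0: ✓ CMP  NZCV=0010
1: · MOVLE
2: · MOVCC
3: ✓ CMP  NZCV=1001
4: ✓ ADDGT  r3←0xd1
5: ✓ MOVCC  r2←0x7c
6: ✓ SUBVS  r1←0x55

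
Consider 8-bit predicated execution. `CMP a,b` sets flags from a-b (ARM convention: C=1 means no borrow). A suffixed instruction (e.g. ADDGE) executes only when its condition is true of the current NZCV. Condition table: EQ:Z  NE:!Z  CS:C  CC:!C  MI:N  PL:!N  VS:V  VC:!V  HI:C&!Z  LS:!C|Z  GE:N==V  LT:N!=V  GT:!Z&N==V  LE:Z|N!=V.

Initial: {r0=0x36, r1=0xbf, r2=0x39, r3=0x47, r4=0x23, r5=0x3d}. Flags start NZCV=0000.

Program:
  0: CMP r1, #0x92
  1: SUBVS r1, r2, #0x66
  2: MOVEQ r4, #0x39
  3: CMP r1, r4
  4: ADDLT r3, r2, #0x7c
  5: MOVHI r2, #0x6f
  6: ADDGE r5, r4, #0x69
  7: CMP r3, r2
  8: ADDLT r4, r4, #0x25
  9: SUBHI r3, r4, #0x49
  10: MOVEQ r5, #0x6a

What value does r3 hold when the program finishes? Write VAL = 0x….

0: ✓ CMP  NZCV=0010
1: · SUBVS
2: · MOVEQ
3: ✓ CMP  NZCV=1010
4: ✓ ADDLT  r3←0xb5
5: ✓ MOVHI  r2←0x6f
6: · ADDGE
7: ✓ CMP  NZCV=0011
8: ✓ ADDLT  r4←0x48
9: ✓ SUBHI  r3←0xff
10: · MOVEQ

VAL = 0xff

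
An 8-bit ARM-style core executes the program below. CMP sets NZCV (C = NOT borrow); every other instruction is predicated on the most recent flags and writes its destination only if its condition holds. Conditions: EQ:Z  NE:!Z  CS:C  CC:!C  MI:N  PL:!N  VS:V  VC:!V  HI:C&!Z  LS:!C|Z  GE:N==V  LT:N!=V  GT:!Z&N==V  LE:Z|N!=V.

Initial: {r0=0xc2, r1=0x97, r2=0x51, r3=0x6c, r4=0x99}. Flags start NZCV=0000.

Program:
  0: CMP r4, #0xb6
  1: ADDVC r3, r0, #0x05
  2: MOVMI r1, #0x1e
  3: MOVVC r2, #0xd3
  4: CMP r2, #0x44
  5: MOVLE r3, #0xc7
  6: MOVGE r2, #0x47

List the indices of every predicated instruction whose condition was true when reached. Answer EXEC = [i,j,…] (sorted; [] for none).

[0] flags=1000 → (cmp)
[1] flags=1000 VC?T → r3=0xc7
[2] flags=1000 MI?T → r1=0x1e
[3] flags=1000 VC?T → r2=0xd3
[4] flags=1010 → (cmp)
[5] flags=1010 LE?T → r3=0xc7
[6] flags=1010 GE?F → skip

EXEC = [1,2,3,5]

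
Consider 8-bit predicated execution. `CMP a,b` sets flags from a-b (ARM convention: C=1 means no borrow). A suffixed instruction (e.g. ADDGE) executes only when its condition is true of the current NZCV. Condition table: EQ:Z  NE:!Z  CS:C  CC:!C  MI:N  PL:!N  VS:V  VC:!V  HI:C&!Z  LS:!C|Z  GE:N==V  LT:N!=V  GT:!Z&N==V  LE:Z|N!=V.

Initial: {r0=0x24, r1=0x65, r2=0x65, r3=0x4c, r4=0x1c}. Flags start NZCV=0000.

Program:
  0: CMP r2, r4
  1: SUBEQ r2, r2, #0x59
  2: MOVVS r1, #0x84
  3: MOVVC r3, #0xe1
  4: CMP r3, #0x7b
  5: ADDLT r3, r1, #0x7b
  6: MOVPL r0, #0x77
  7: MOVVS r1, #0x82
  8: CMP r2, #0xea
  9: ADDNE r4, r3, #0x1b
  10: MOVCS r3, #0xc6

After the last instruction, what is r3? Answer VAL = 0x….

[0] flags=0010 → (cmp)
[1] flags=0010 EQ?F → skip
[2] flags=0010 VS?F → skip
[3] flags=0010 VC?T → r3=0xe1
[4] flags=0011 → (cmp)
[5] flags=0011 LT?T → r3=0xe0
[6] flags=0011 PL?T → r0=0x77
[7] flags=0011 VS?T → r1=0x82
[8] flags=0000 → (cmp)
[9] flags=0000 NE?T → r4=0xfb
[10] flags=0000 CS?F → skip

VAL = 0xe0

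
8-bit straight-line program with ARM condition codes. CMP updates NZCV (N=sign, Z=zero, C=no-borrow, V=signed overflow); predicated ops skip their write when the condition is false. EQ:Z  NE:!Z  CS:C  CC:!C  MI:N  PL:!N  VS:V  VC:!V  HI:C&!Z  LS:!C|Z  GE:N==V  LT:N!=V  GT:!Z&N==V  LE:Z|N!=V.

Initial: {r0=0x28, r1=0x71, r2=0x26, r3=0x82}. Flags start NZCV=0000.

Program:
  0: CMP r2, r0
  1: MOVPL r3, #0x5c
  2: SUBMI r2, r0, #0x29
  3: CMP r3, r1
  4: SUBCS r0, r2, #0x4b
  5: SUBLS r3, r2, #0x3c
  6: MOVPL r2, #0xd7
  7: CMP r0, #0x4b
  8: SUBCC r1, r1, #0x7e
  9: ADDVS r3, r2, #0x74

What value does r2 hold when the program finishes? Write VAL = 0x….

[0] flags=1000 → (cmp)
[1] flags=1000 PL?F → skip
[2] flags=1000 MI?T → r2=0xff
[3] flags=0011 → (cmp)
[4] flags=0011 CS?T → r0=0xb4
[5] flags=0011 LS?F → skip
[6] flags=0011 PL?T → r2=0xd7
[7] flags=0011 → (cmp)
[8] flags=0011 CC?F → skip
[9] flags=0011 VS?T → r3=0x4b

VAL = 0xd7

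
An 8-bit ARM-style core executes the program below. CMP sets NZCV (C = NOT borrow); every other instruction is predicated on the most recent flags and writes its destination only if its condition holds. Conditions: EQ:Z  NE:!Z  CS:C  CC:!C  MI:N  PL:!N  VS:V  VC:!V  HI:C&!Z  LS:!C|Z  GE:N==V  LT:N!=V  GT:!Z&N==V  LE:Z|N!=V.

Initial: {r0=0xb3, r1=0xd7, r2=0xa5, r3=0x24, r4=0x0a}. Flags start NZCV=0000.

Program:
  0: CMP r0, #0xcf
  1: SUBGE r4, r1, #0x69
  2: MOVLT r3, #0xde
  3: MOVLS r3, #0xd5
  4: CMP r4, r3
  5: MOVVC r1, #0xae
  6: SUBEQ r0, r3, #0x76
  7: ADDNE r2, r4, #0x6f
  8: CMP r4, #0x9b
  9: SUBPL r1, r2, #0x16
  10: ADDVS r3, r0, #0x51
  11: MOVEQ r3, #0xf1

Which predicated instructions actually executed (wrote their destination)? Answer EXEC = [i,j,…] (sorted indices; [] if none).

[0] flags=1000 → (cmp)
[1] flags=1000 GE?F → skip
[2] flags=1000 LT?T → r3=0xde
[3] flags=1000 LS?T → r3=0xd5
[4] flags=0000 → (cmp)
[5] flags=0000 VC?T → r1=0xae
[6] flags=0000 EQ?F → skip
[7] flags=0000 NE?T → r2=0x79
[8] flags=0000 → (cmp)
[9] flags=0000 PL?T → r1=0x63
[10] flags=0000 VS?F → skip
[11] flags=0000 EQ?F → skip

EXEC = [2,3,5,7,9]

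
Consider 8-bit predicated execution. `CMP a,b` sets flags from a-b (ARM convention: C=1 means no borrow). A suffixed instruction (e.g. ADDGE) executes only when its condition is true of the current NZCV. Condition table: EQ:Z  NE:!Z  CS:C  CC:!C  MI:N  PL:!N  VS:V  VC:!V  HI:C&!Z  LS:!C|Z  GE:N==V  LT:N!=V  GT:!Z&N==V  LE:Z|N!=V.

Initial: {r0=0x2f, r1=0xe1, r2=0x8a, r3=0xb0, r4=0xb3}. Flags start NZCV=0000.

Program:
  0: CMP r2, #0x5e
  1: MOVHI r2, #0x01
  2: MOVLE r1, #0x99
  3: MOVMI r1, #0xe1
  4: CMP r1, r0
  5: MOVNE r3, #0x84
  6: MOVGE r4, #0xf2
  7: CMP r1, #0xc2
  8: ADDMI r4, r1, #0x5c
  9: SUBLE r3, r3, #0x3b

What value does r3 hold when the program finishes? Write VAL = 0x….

[0] flags=0011 → (cmp)
[1] flags=0011 HI?T → r2=0x01
[2] flags=0011 LE?T → r1=0x99
[3] flags=0011 MI?F → skip
[4] flags=0011 → (cmp)
[5] flags=0011 NE?T → r3=0x84
[6] flags=0011 GE?F → skip
[7] flags=1000 → (cmp)
[8] flags=1000 MI?T → r4=0xf5
[9] flags=1000 LE?T → r3=0x49

VAL = 0x49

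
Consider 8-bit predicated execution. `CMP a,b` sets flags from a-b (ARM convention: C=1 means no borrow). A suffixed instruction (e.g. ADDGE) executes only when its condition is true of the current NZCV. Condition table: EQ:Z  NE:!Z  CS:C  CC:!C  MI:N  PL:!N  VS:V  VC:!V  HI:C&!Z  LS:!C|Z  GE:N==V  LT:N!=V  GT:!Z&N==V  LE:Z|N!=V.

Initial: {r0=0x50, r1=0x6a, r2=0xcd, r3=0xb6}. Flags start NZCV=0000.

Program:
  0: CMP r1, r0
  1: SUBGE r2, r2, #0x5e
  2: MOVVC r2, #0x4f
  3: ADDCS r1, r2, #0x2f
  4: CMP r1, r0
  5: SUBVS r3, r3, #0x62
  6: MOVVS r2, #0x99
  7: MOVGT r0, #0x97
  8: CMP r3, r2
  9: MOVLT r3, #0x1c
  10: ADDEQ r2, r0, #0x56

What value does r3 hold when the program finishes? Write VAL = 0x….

[0] flags=0010 → (cmp)
[1] flags=0010 GE?T → r2=0x6f
[2] flags=0010 VC?T → r2=0x4f
[3] flags=0010 CS?T → r1=0x7e
[4] flags=0010 → (cmp)
[5] flags=0010 VS?F → skip
[6] flags=0010 VS?F → skip
[7] flags=0010 GT?T → r0=0x97
[8] flags=0011 → (cmp)
[9] flags=0011 LT?T → r3=0x1c
[10] flags=0011 EQ?F → skip

VAL = 0x1c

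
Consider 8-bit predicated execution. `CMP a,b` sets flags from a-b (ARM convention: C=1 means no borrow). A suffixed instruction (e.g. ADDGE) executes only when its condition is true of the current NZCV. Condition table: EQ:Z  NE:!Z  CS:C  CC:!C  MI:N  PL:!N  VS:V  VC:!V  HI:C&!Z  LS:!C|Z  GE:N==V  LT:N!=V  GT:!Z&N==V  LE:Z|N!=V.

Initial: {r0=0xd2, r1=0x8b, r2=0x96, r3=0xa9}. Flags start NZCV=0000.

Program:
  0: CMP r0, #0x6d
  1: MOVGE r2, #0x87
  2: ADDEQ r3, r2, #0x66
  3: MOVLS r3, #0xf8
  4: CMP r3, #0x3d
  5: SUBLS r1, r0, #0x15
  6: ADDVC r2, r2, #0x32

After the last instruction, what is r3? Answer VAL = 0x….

0: ✓ CMP  NZCV=0011
1: · MOVGE
2: · ADDEQ
3: · MOVLS
4: ✓ CMP  NZCV=0011
5: · SUBLS
6: · ADDVC

VAL = 0xa9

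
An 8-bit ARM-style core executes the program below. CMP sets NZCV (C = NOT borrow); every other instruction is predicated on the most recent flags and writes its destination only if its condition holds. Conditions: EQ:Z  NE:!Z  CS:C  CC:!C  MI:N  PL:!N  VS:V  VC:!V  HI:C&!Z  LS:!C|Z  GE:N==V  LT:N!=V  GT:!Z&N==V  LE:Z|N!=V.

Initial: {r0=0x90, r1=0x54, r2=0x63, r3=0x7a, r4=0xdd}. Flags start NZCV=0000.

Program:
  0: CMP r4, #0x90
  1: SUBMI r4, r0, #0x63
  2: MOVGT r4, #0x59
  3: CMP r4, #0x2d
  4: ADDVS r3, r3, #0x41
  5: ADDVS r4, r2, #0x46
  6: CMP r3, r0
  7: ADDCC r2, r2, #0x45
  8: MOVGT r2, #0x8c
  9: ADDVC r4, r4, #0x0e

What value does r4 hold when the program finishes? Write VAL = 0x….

0: ✓ CMP  NZCV=0010
1: · SUBMI
2: ✓ MOVGT  r4←0x59
3: ✓ CMP  NZCV=0010
4: · ADDVS
5: · ADDVS
6: ✓ CMP  NZCV=1001
7: ✓ ADDCC  r2←0xa8
8: ✓ MOVGT  r2←0x8c
9: · ADDVC

VAL = 0x59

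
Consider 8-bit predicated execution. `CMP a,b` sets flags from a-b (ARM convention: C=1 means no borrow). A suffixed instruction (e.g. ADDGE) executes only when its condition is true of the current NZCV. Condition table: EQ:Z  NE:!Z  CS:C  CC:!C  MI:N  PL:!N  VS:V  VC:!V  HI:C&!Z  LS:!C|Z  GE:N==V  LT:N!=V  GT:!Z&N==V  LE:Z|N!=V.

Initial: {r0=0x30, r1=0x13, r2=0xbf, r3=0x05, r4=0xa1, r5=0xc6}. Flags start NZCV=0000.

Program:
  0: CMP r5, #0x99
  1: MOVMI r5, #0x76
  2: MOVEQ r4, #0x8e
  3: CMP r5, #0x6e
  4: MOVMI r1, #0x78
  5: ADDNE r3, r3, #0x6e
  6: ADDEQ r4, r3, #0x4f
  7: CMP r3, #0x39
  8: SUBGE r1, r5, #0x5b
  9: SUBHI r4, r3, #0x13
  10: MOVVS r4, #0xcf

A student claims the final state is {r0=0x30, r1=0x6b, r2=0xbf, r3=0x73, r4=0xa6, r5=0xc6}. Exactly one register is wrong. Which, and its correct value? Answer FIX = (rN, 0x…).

FIX = (r4, 0x60)

0: ✓ CMP  NZCV=0010
1: · MOVMI
2: · MOVEQ
3: ✓ CMP  NZCV=0011
4: · MOVMI
5: ✓ ADDNE  r3←0x73
6: · ADDEQ
7: ✓ CMP  NZCV=0010
8: ✓ SUBGE  r1←0x6b
9: ✓ SUBHI  r4←0x60
10: · MOVVS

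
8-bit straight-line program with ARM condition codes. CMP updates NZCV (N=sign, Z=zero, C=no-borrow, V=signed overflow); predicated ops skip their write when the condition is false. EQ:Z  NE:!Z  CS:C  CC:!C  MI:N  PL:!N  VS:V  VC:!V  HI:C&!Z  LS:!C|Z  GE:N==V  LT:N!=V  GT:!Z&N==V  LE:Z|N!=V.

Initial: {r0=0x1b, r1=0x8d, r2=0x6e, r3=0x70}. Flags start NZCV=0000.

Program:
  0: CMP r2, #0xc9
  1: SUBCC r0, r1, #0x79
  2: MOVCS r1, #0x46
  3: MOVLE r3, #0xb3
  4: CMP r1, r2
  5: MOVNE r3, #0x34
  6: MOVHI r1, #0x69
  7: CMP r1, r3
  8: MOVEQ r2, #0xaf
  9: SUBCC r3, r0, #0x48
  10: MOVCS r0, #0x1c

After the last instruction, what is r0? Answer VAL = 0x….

VAL = 0x1c

0: ✓ CMP  NZCV=1001
1: ✓ SUBCC  r0←0x14
2: · MOVCS
3: · MOVLE
4: ✓ CMP  NZCV=0011
5: ✓ MOVNE  r3←0x34
6: ✓ MOVHI  r1←0x69
7: ✓ CMP  NZCV=0010
8: · MOVEQ
9: · SUBCC
10: ✓ MOVCS  r0←0x1c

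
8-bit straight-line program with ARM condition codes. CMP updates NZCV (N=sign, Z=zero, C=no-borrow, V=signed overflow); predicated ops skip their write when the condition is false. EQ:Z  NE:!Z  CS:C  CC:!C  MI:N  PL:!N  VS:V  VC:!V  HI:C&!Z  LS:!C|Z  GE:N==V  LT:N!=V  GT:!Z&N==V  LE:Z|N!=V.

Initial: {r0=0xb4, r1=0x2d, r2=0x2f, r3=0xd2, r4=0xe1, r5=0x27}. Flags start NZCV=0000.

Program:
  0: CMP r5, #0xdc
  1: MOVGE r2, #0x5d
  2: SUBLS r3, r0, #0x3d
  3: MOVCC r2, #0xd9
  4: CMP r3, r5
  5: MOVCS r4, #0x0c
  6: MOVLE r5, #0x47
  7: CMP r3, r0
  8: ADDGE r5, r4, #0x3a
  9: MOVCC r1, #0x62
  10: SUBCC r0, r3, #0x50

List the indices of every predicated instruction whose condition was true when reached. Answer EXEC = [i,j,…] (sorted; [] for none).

[0] flags=0000 → (cmp)
[1] flags=0000 GE?T → r2=0x5d
[2] flags=0000 LS?T → r3=0x77
[3] flags=0000 CC?T → r2=0xd9
[4] flags=0010 → (cmp)
[5] flags=0010 CS?T → r4=0x0c
[6] flags=0010 LE?F → skip
[7] flags=1001 → (cmp)
[8] flags=1001 GE?T → r5=0x46
[9] flags=1001 CC?T → r1=0x62
[10] flags=1001 CC?T → r0=0x27

EXEC = [1,2,3,5,8,9,10]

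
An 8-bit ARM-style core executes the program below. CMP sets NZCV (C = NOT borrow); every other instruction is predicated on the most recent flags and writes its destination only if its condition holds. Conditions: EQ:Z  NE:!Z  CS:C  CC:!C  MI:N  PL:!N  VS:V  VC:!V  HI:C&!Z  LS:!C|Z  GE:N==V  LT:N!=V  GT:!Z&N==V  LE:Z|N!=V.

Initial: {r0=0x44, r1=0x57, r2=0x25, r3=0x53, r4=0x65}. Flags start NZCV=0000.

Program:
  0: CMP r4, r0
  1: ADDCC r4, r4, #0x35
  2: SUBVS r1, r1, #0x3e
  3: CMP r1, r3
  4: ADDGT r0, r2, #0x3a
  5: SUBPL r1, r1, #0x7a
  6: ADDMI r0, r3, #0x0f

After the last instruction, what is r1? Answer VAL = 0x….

0: ✓ CMP  NZCV=0010
1: · ADDCC
2: · SUBVS
3: ✓ CMP  NZCV=0010
4: ✓ ADDGT  r0←0x5f
5: ✓ SUBPL  r1←0xdd
6: · ADDMI

VAL = 0xdd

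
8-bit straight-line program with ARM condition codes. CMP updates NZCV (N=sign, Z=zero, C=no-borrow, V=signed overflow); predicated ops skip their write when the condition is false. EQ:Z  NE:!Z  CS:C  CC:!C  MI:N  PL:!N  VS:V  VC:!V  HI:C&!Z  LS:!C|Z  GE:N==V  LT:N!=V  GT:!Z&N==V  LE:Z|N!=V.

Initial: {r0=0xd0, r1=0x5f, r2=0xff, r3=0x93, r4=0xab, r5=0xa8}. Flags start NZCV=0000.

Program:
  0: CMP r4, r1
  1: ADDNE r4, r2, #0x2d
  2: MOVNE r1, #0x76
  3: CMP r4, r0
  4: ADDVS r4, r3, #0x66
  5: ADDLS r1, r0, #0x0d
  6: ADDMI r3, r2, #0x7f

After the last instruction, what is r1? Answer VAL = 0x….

0: ✓ CMP  NZCV=0011
1: ✓ ADDNE  r4←0x2c
2: ✓ MOVNE  r1←0x76
3: ✓ CMP  NZCV=0000
4: · ADDVS
5: ✓ ADDLS  r1←0xdd
6: · ADDMI

VAL = 0xdd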